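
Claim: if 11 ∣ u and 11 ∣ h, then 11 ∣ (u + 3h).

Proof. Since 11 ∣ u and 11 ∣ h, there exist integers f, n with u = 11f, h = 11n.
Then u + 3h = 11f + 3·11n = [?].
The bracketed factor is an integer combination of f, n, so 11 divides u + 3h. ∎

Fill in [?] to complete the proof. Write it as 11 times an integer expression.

11(f + 3n)

Pull the common 11 out of every term: 11f + 3·11n = 11(f + 3n).
f + 3n is an integer, which exhibits the divisibility.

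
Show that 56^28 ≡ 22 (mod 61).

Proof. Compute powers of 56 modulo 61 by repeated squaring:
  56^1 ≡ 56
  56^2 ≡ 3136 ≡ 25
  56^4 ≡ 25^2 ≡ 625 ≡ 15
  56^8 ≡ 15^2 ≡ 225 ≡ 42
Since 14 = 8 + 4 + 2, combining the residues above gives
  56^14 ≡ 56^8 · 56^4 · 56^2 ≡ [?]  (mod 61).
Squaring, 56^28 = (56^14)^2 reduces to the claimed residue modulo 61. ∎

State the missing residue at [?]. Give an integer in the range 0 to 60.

Multiply the listed residues: 42 · 15 · 25 = 630 → 15750.
Reducing modulo 61: 15750 = 258·61 + 12, so 56^14 ≡ 12.

12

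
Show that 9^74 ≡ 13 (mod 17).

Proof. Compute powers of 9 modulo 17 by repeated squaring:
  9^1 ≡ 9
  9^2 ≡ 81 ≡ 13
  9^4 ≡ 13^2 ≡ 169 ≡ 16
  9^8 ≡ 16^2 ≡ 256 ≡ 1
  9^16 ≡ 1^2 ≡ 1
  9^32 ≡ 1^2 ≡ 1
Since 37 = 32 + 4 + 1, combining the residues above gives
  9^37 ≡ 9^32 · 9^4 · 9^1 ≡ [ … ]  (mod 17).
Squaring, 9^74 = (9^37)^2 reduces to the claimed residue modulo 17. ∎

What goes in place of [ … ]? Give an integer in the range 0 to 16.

8

9^32 · 9^4 · 9^1 ≡ 1 · 16 · 9 = 144.
144 mod 17 = 8, so 9^37 ≡ 8 (mod 17).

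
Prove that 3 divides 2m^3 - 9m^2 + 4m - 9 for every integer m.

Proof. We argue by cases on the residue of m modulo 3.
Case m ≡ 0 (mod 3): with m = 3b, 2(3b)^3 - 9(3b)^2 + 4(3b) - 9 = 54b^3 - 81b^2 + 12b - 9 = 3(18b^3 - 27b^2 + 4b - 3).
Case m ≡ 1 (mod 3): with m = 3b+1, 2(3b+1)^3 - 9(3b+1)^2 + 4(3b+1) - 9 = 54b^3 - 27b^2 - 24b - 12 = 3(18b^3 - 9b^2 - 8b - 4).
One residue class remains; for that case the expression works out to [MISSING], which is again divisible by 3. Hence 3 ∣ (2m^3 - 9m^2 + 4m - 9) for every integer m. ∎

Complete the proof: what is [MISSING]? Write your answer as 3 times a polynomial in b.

3(18b^3 + 9b^2 - 8b - 7)

Only m ≡ 2 (mod 3) is unaccounted for. Put m = 3b+2:
2(3b+2)^3 - 9(3b+2)^2 + 4(3b+2) - 9 expands to 54b^3 + 27b^2 - 24b - 21,
and factoring out 3 leaves 3(18b^3 + 9b^2 - 8b - 7).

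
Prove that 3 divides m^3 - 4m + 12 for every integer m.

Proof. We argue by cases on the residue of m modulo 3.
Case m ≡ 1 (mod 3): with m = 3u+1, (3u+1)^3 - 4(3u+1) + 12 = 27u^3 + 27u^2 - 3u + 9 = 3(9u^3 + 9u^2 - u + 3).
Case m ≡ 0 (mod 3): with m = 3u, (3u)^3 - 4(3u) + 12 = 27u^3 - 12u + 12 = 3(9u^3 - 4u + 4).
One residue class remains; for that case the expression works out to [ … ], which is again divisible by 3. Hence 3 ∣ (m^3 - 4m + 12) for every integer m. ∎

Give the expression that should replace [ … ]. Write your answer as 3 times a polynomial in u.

3(9u^3 + 18u^2 + 8u + 4)

The residues treated are {1, 0}, so the missing case is m ≡ 2 (mod 3); write m = 3u+2.
Then (3u+2)^3 - 4(3u+2) + 12 = 27u^3 + 54u^2 + 24u + 12 = 3(9u^3 + 18u^2 + 8u + 4).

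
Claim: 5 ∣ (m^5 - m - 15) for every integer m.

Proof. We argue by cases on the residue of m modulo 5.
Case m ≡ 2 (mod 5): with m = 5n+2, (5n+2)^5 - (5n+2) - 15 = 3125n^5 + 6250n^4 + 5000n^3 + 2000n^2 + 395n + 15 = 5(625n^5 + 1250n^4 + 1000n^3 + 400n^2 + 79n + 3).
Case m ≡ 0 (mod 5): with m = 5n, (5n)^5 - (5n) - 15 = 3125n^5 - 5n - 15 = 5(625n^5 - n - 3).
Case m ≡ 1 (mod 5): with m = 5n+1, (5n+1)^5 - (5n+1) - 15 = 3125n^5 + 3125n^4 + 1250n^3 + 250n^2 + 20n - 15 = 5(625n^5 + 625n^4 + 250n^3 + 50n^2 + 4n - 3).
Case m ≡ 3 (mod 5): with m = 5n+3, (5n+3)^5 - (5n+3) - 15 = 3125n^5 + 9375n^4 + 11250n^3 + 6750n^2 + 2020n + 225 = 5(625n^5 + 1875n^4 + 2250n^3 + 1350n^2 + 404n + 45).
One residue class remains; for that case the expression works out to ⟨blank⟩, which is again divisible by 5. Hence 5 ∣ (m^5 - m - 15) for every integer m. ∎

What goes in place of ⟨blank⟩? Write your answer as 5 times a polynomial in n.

The residues treated are {2, 0, 1, 3}, so the missing case is m ≡ 4 (mod 5); write m = 5n+4.
Then (5n+4)^5 - (5n+4) - 15 = 3125n^5 + 12500n^4 + 20000n^3 + 16000n^2 + 6395n + 1005 = 5(625n^5 + 2500n^4 + 4000n^3 + 3200n^2 + 1279n + 201).

5(625n^5 + 2500n^4 + 4000n^3 + 3200n^2 + 1279n + 201)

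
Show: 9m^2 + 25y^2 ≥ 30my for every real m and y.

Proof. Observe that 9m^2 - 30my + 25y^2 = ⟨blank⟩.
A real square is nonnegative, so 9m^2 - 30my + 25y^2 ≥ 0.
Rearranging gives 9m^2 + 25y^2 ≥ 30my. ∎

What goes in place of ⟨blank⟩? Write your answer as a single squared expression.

The leading and trailing coefficients are 3^2 and 5^2, and 30 = 2·3·5, so the trinomial is (3m - 5y)^2.
Hence 9m^2 - 30my + 25y^2 ≥ 0.

(3m - 5y)^2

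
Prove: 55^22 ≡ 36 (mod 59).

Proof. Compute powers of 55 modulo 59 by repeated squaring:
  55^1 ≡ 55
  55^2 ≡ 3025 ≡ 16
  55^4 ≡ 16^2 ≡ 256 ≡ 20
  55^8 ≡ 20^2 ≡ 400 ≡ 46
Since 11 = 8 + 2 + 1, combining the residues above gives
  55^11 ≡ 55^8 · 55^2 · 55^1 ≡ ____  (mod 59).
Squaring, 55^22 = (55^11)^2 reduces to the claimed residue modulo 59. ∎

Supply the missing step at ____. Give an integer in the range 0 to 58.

Multiply the listed residues: 46 · 16 · 55 = 736 → 40480.
Reducing modulo 59: 40480 = 686·59 + 6, so 55^11 ≡ 6.

6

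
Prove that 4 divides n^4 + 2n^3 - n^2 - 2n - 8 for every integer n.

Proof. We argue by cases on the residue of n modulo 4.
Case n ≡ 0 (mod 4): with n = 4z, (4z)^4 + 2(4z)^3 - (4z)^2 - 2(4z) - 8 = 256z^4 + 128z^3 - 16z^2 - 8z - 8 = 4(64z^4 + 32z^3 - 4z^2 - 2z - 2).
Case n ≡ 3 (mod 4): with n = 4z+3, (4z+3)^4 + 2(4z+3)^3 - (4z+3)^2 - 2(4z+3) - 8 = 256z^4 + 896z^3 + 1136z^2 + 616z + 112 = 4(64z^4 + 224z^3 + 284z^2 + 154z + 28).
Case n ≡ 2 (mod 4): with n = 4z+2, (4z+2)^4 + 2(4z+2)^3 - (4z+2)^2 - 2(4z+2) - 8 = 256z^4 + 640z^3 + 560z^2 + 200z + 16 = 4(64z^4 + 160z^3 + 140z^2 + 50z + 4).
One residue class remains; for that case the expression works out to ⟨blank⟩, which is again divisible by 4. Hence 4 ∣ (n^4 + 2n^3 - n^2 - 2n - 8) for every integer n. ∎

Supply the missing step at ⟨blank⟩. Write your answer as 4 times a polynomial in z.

The residues treated are {0, 3, 2}, so the missing case is n ≡ 1 (mod 4); write n = 4z+1.
Then (4z+1)^4 + 2(4z+1)^3 - (4z+1)^2 - 2(4z+1) - 8 = 256z^4 + 384z^3 + 176z^2 + 24z - 8 = 4(64z^4 + 96z^3 + 44z^2 + 6z - 2).

4(64z^4 + 96z^3 + 44z^2 + 6z - 2)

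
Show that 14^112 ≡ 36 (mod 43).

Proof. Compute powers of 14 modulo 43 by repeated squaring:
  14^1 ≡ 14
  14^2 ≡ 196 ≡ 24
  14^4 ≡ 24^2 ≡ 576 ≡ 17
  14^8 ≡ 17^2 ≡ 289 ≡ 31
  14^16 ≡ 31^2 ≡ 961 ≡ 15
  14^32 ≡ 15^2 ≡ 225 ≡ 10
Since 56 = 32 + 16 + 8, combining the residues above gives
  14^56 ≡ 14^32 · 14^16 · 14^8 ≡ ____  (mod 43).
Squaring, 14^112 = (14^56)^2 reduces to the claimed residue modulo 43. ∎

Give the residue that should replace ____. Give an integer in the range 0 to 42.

14^32 · 14^16 · 14^8 ≡ 10 · 15 · 31 = 4650.
4650 mod 43 = 6, so 14^56 ≡ 6 (mod 43).

6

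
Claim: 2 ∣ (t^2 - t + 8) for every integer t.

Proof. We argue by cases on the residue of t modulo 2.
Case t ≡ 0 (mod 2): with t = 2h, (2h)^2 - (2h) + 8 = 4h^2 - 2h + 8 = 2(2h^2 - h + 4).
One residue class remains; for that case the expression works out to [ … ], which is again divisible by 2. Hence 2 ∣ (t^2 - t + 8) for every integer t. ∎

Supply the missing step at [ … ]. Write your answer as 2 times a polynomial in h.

Only t ≡ 1 (mod 2) is unaccounted for. Put t = 2h+1:
(2h+1)^2 - (2h+1) + 8 expands to 4h^2 + 2h + 8,
and factoring out 2 leaves 2(2h^2 + h + 4).

2(2h^2 + h + 4)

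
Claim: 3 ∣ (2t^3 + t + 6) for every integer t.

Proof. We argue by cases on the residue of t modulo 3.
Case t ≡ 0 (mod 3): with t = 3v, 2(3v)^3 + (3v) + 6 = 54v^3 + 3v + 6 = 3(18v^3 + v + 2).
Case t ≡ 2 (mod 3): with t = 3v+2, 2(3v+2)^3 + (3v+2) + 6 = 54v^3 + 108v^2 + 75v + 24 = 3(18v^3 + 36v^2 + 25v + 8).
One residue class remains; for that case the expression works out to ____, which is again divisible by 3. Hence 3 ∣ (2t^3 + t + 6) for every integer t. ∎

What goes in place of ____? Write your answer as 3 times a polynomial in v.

The residues treated are {0, 2}, so the missing case is t ≡ 1 (mod 3); write t = 3v+1.
Then 2(3v+1)^3 + (3v+1) + 6 = 54v^3 + 54v^2 + 21v + 9 = 3(18v^3 + 18v^2 + 7v + 3).

3(18v^3 + 18v^2 + 7v + 3)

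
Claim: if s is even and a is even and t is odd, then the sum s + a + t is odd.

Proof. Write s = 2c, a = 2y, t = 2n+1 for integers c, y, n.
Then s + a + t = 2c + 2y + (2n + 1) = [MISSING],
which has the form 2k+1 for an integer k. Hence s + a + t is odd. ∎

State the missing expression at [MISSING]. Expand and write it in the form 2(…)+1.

2(c + n + y) + 1

2c + 2y + (2n + 1) = 2c + 2n + 2y + 1
= 2(c + n + y) + 1.
Since c + n + y is an integer, the sum is of the form 2k+1 for an integer k.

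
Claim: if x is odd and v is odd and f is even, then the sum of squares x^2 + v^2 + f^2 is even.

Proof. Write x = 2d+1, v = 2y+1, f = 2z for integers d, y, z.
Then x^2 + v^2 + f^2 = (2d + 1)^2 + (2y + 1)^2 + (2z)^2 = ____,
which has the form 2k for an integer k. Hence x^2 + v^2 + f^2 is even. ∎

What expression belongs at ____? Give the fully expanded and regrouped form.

2(2d^2 + 2d + 2y^2 + 2y + 2z^2 + 1)

Expanding: (2d + 1)^2 + (2y + 1)^2 + (2z)^2 = 4d^2 + 4d + 4y^2 + 4y + 4z^2 + 2.
Every term is even; pulling out the factor of 2 gives 2(2d^2 + 2d + 2y^2 + 2y + 2z^2 + 1).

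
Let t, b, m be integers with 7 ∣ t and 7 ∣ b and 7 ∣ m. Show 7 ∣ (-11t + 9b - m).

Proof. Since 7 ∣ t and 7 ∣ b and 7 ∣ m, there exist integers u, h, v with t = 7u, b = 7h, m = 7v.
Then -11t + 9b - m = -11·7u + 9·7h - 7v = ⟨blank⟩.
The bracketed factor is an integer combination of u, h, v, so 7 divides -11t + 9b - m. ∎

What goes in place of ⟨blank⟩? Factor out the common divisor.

Each term has a factor of 7: -11·7u + 9·7h - 7v = 7·(9h - 11u - v).
Since 9h - 11u - v is an integer, 7 ∣ (-11t + 9b - m).

7(9h - 11u - v)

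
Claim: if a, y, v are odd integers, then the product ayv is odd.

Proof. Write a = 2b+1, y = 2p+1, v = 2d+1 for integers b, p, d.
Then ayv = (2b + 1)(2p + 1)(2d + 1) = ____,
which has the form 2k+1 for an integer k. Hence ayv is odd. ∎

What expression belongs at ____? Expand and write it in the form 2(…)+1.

Expanding: (2b + 1)(2p + 1)(2d + 1) = 8bdp + 4bd + 4bp + 2b + 4dp + 2d + 2p + 1.
Every term except the constant is even, so this is 2(4bdp + 2bd + 2bp + b + 2dp + d + p) + 1,
and 4bdp + 2bd + 2bp + b + 2dp + d + p ∈ ℤ gives the required form.

2(4bdp + 2bd + 2bp + b + 2dp + d + p) + 1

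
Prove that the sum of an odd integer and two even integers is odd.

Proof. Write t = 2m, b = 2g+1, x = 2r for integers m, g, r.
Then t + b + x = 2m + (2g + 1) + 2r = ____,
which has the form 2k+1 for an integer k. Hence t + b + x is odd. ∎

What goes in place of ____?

2m + (2g + 1) + 2r = 2g + 2m + 2r + 1
= 2(g + m + r) + 1.
Since g + m + r is an integer, the sum is of the form 2k+1 for an integer k.

2(g + m + r) + 1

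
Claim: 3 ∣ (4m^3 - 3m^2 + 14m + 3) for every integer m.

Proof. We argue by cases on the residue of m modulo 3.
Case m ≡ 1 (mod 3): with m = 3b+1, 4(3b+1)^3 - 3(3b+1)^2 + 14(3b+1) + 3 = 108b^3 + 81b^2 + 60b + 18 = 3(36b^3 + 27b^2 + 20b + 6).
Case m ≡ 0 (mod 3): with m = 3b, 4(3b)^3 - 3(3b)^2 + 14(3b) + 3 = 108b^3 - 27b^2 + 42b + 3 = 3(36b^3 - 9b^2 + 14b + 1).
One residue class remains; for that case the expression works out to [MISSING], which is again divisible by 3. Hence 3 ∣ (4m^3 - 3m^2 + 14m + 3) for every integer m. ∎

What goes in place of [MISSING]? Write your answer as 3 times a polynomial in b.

Only m ≡ 2 (mod 3) is unaccounted for. Put m = 3b+2:
4(3b+2)^3 - 3(3b+2)^2 + 14(3b+2) + 3 expands to 108b^3 + 189b^2 + 150b + 51,
and factoring out 3 leaves 3(36b^3 + 63b^2 + 50b + 17).

3(36b^3 + 63b^2 + 50b + 17)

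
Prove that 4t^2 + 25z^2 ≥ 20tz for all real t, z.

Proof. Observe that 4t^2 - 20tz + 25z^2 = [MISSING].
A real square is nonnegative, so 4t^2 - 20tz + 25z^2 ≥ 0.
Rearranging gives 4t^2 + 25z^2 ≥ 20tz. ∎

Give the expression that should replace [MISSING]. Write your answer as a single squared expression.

The leading and trailing coefficients are 2^2 and 5^2, and 20 = 2·2·5, so the trinomial is (2t - 5z)^2.
Hence 4t^2 - 20tz + 25z^2 ≥ 0.

(2t - 5z)^2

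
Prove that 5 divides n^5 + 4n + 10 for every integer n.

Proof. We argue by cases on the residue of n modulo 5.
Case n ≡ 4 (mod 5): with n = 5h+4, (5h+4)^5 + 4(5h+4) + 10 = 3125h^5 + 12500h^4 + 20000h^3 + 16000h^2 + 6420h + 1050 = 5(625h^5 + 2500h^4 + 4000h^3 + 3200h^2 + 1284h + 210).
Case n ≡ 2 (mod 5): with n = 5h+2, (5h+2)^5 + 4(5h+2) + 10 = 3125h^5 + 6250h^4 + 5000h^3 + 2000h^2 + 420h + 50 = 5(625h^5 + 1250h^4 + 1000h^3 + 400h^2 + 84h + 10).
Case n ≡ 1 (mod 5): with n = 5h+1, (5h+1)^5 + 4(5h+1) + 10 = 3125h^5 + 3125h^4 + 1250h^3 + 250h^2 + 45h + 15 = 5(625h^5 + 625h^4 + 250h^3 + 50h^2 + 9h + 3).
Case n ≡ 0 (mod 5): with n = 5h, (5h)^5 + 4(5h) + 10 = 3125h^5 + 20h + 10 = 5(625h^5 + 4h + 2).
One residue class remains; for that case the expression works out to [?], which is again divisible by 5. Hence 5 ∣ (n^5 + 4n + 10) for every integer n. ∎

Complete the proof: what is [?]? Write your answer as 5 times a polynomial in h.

5(625h^5 + 1875h^4 + 2250h^3 + 1350h^2 + 409h + 53)

Only n ≡ 3 (mod 5) is unaccounted for. Put n = 5h+3:
(5h+3)^5 + 4(5h+3) + 10 expands to 3125h^5 + 9375h^4 + 11250h^3 + 6750h^2 + 2045h + 265,
and factoring out 5 leaves 5(625h^5 + 1875h^4 + 2250h^3 + 1350h^2 + 409h + 53).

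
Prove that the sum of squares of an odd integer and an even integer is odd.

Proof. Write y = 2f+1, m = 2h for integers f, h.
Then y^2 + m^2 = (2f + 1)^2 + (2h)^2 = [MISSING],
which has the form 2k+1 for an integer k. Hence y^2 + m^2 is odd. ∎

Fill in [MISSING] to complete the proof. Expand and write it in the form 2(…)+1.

2(2f^2 + 2f + 2h^2) + 1

(2f + 1)^2 + (2h)^2 = 4f^2 + 4f + 4h^2 + 1
= 2(2f^2 + 2f + 2h^2) + 1.
Since 2f^2 + 2f + 2h^2 is an integer, the sum of squares is of the form 2k+1 for an integer k.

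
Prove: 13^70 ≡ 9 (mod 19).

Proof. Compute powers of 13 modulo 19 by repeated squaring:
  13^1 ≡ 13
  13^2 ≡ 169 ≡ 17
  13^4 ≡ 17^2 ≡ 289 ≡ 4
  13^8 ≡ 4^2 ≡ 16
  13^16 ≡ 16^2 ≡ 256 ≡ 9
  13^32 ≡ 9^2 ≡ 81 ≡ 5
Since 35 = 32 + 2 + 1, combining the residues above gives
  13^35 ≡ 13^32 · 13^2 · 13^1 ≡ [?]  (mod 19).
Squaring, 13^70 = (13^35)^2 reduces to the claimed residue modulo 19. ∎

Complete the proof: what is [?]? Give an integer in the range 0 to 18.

3

Multiply the listed residues: 5 · 17 · 13 = 85 → 1105.
Reducing modulo 19: 1105 = 58·19 + 3, so 13^35 ≡ 3.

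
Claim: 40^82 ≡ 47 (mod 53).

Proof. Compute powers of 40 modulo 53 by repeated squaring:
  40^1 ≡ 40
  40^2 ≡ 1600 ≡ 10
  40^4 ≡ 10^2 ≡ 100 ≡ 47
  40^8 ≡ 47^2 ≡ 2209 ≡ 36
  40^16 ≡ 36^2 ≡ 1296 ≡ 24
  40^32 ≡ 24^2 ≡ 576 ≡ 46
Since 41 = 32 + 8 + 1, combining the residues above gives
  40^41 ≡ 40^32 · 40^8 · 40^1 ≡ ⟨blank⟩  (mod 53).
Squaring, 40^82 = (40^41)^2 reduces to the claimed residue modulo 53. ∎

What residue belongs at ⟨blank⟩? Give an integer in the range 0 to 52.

43

40^32 · 40^8 · 40^1 ≡ 46 · 36 · 40 = 66240.
66240 mod 53 = 43, so 40^41 ≡ 43 (mod 53).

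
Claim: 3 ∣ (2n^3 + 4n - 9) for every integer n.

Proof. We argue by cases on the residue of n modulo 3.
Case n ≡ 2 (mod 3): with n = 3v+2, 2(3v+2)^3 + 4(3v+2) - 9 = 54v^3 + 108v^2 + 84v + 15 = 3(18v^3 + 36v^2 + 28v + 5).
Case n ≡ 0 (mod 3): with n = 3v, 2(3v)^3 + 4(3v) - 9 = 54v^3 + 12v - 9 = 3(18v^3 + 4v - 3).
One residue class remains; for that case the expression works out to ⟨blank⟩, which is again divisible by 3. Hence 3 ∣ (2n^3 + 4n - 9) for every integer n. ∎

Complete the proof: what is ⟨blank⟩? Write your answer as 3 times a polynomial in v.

3(18v^3 + 18v^2 + 10v - 1)

The residues treated are {2, 0}, so the missing case is n ≡ 1 (mod 3); write n = 3v+1.
Then 2(3v+1)^3 + 4(3v+1) - 9 = 54v^3 + 54v^2 + 30v - 3 = 3(18v^3 + 18v^2 + 10v - 1).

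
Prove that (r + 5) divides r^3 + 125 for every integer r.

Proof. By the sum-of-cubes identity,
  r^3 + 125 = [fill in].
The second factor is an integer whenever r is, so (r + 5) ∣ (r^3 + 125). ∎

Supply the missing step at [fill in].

Polynomial division of r^3 + 125 by r + 5 leaves remainder 0 and quotient r^2 - 5r + 25.
Hence r^3 + 125 = (r + 5)(r^2 - 5r + 25).

(r + 5)(r^2 - 5r + 25)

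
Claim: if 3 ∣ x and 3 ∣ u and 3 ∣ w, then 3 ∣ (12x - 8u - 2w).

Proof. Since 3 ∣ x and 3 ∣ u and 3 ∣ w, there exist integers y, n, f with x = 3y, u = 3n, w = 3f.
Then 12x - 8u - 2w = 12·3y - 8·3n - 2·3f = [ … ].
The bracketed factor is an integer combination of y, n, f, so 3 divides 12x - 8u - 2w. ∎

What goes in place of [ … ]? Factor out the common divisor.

Pull the common 3 out of every term: 12·3y - 8·3n - 2·3f = 3(-2f - 8n + 12y).
-2f - 8n + 12y is an integer, which exhibits the divisibility.

3(-2f - 8n + 12y)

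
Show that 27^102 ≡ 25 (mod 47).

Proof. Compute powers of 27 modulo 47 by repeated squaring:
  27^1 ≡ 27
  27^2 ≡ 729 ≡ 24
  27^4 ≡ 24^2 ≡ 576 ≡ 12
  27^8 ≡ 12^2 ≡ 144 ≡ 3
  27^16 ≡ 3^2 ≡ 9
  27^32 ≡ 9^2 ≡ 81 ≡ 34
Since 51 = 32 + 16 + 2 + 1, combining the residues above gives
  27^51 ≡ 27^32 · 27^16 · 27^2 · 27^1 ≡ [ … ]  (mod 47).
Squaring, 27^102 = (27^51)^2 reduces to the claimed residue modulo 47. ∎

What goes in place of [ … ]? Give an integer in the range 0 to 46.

42

Multiply the listed residues: 34 · 9 · 24 · 27 = 306 → 7344 → 198288.
Reducing modulo 47: 198288 = 4218·47 + 42, so 27^51 ≡ 42.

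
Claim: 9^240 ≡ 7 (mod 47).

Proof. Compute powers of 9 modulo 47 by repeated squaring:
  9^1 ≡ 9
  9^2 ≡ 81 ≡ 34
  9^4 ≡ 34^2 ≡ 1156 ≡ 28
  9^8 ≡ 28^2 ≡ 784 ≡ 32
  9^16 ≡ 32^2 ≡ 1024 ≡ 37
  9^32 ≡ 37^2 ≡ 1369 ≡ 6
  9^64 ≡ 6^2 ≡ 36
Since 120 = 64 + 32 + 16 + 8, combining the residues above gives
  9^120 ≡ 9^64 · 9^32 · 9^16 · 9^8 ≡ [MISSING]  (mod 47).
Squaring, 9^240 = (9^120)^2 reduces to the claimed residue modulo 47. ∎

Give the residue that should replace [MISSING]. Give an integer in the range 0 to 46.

Multiply the listed residues: 36 · 6 · 37 · 32 = 216 → 7992 → 255744.
Reducing modulo 47: 255744 = 5441·47 + 17, so 9^120 ≡ 17.

17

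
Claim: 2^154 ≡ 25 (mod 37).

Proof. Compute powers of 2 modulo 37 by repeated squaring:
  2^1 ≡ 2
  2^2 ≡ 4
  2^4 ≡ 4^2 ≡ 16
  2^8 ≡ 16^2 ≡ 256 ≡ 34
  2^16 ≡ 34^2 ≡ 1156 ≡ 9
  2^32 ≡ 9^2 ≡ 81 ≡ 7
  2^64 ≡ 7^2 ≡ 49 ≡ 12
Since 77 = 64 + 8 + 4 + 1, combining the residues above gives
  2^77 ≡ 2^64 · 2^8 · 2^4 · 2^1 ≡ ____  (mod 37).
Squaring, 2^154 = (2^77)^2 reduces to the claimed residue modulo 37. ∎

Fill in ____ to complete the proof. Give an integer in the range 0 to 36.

Multiply the listed residues: 12 · 34 · 16 · 2 = 408 → 6528 → 13056.
Reducing modulo 37: 13056 = 352·37 + 32, so 2^77 ≡ 32.

32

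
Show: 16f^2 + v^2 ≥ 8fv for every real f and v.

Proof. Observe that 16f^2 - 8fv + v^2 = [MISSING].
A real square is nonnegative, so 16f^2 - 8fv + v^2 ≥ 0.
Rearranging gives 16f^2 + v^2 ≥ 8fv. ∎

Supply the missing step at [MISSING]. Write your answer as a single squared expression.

(4f - v)^2

16f^2 - 8fv + v^2 is a perfect-square trinomial: the outer terms are (4f)^2 and (v)^2, and the cross term is -2·4f·v.
So 16f^2 - 8fv + v^2 = (4f - v)^2 ≥ 0.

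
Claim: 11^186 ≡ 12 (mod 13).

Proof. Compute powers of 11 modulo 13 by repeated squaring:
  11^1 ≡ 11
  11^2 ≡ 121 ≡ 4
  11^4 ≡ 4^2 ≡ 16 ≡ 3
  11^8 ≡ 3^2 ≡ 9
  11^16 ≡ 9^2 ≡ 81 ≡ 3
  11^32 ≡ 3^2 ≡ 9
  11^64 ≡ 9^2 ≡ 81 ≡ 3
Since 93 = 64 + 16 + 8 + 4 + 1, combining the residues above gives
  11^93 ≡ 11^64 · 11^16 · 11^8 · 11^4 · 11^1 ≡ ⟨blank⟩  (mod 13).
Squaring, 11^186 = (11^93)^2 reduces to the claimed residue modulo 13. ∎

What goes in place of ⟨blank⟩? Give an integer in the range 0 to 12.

Multiply the listed residues: 3 · 3 · 9 · 3 · 11 = 9 → 81 → 243 → 2673.
Reducing modulo 13: 2673 = 205·13 + 8, so 11^93 ≡ 8.

8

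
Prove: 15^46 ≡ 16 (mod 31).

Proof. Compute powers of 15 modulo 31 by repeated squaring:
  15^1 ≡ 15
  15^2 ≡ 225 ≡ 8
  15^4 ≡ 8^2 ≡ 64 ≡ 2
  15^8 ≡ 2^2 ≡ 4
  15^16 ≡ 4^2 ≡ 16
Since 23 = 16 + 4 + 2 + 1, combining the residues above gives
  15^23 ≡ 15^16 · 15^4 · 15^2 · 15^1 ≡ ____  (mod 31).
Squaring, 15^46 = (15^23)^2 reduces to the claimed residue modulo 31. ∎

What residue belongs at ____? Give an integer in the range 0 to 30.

27

15^16 · 15^4 · 15^2 · 15^1 ≡ 16 · 2 · 8 · 15 = 3840.
3840 mod 31 = 27, so 15^23 ≡ 27 (mod 31).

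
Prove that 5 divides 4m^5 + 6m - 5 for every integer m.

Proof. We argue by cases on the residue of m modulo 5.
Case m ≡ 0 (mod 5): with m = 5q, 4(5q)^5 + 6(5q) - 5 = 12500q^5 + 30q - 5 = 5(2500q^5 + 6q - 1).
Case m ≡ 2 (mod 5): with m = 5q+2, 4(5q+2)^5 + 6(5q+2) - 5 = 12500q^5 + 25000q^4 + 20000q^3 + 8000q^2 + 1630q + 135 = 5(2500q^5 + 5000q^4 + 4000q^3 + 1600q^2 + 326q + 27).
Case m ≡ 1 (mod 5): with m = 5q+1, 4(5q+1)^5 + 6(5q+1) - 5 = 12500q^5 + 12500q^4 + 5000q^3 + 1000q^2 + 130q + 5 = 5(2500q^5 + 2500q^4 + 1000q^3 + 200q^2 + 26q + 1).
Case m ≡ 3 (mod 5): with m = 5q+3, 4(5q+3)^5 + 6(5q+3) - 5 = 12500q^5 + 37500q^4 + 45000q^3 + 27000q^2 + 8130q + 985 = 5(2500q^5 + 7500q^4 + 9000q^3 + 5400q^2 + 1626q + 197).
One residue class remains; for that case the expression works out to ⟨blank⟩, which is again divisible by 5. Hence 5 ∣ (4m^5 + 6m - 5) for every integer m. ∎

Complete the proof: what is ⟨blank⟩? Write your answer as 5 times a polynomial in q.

The residues treated are {0, 2, 1, 3}, so the missing case is m ≡ 4 (mod 5); write m = 5q+4.
Then 4(5q+4)^5 + 6(5q+4) - 5 = 12500q^5 + 50000q^4 + 80000q^3 + 64000q^2 + 25630q + 4115 = 5(2500q^5 + 10000q^4 + 16000q^3 + 12800q^2 + 5126q + 823).

5(2500q^5 + 10000q^4 + 16000q^3 + 12800q^2 + 5126q + 823)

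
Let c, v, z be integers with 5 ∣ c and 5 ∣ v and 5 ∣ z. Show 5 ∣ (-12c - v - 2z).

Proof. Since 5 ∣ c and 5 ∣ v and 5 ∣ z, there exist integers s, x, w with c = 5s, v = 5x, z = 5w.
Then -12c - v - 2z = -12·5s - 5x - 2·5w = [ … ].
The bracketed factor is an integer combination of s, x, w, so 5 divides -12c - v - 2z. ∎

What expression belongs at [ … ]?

Pull the common 5 out of every term: -12·5s - 5x - 2·5w = 5(-12s - 2w - x).
-12s - 2w - x is an integer, which exhibits the divisibility.

5(-12s - 2w - x)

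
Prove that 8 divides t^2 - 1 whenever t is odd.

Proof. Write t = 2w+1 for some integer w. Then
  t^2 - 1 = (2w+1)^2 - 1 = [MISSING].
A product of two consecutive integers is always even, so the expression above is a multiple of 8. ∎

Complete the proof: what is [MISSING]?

(2w+1)^2 - 1 = 4w^2 + 4w + 1 - 1 = 4w^2 + 4w = 4w(w+1).
Since w and w+1 are consecutive, w(w+1) is even, and 4·(even) is a multiple of 8.

4w(w + 1)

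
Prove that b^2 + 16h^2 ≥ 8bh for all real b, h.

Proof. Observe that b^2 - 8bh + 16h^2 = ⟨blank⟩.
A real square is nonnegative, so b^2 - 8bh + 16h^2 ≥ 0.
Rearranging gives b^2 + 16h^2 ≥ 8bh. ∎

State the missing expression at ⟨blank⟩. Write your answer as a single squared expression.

(b - 4h)^2

The leading and trailing coefficients are 1^2 and 4^2, and 8 = 2·1·4, so the trinomial is (b - 4h)^2.
Hence b^2 - 8bh + 16h^2 ≥ 0.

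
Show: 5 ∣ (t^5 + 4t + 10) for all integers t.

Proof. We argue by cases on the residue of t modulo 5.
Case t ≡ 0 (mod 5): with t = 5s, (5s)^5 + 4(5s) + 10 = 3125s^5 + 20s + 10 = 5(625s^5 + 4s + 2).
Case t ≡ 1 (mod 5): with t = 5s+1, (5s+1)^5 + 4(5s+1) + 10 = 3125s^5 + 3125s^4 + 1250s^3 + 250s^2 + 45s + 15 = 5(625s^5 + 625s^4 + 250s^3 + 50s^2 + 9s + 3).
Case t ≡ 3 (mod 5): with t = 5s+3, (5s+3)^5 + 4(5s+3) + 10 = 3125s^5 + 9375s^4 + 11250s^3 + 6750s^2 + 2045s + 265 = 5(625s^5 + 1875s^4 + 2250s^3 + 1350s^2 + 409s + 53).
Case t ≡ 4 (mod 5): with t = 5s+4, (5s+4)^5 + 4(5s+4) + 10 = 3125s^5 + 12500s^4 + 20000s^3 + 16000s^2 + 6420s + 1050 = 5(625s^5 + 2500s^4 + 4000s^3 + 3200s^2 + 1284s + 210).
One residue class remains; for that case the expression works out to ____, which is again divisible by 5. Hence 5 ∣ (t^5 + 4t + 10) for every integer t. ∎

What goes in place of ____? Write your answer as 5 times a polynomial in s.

Only t ≡ 2 (mod 5) is unaccounted for. Put t = 5s+2:
(5s+2)^5 + 4(5s+2) + 10 expands to 3125s^5 + 6250s^4 + 5000s^3 + 2000s^2 + 420s + 50,
and factoring out 5 leaves 5(625s^5 + 1250s^4 + 1000s^3 + 400s^2 + 84s + 10).

5(625s^5 + 1250s^4 + 1000s^3 + 400s^2 + 84s + 10)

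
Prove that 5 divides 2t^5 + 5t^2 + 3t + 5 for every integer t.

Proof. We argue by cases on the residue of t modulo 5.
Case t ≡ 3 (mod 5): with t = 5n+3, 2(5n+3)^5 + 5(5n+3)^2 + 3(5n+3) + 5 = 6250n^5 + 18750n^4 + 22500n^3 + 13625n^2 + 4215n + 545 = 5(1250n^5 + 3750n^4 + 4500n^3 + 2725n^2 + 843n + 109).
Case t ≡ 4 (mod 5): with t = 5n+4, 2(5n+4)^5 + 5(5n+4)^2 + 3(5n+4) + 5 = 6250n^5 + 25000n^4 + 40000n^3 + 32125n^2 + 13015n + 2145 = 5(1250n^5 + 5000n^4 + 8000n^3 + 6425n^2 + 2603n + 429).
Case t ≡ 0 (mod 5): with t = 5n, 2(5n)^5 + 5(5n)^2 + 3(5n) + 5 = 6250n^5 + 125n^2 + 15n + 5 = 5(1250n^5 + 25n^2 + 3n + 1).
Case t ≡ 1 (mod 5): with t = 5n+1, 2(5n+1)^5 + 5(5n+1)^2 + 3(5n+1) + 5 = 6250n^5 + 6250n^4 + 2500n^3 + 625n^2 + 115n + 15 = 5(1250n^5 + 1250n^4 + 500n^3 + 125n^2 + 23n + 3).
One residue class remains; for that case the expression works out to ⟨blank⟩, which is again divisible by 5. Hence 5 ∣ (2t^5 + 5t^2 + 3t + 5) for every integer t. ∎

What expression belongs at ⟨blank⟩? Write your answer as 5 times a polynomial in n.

The residues treated are {3, 4, 0, 1}, so the missing case is t ≡ 2 (mod 5); write t = 5n+2.
Then 2(5n+2)^5 + 5(5n+2)^2 + 3(5n+2) + 5 = 6250n^5 + 12500n^4 + 10000n^3 + 4125n^2 + 915n + 95 = 5(1250n^5 + 2500n^4 + 2000n^3 + 825n^2 + 183n + 19).

5(1250n^5 + 2500n^4 + 2000n^3 + 825n^2 + 183n + 19)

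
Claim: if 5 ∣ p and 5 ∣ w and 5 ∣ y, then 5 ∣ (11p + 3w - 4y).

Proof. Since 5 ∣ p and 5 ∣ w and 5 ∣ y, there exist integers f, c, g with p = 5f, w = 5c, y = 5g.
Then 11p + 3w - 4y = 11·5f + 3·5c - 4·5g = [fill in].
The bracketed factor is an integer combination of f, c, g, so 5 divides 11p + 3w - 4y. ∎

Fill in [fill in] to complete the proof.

5(3c + 11f - 4g)

Each term has a factor of 5: 11·5f + 3·5c - 4·5g = 5·(3c + 11f - 4g).
Since 3c + 11f - 4g is an integer, 5 ∣ (11p + 3w - 4y).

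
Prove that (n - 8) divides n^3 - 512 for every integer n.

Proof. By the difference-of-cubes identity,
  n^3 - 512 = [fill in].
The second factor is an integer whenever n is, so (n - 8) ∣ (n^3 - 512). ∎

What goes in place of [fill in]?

Polynomial division of n^3 - 512 by n - 8 leaves remainder 0 and quotient n^2 + 8n + 64.
Hence n^3 - 512 = (n - 8)(n^2 + 8n + 64).

(n - 8)(n^2 + 8n + 64)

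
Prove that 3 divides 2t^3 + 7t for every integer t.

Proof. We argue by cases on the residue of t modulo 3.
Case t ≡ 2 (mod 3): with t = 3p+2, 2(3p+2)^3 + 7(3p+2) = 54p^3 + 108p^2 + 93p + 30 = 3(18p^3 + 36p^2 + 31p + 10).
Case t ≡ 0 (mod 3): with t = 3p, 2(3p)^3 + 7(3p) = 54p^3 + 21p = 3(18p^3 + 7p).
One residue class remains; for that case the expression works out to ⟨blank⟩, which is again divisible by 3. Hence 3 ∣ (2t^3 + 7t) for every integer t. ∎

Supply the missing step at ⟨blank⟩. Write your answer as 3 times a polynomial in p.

Only t ≡ 1 (mod 3) is unaccounted for. Put t = 3p+1:
2(3p+1)^3 + 7(3p+1) expands to 54p^3 + 54p^2 + 39p + 9,
and factoring out 3 leaves 3(18p^3 + 18p^2 + 13p + 3).

3(18p^3 + 18p^2 + 13p + 3)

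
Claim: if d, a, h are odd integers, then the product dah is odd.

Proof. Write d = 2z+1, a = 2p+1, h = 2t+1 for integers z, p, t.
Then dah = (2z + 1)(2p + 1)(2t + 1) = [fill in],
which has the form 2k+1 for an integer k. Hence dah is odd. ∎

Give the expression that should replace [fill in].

(2z + 1)(2p + 1)(2t + 1) = 8ptz + 4pt + 4pz + 2p + 4tz + 2t + 2z + 1
= 2(4ptz + 2pt + 2pz + p + 2tz + t + z) + 1.
Since 4ptz + 2pt + 2pz + p + 2tz + t + z is an integer, the product is of the form 2k+1 for an integer k.

2(4ptz + 2pt + 2pz + p + 2tz + t + z) + 1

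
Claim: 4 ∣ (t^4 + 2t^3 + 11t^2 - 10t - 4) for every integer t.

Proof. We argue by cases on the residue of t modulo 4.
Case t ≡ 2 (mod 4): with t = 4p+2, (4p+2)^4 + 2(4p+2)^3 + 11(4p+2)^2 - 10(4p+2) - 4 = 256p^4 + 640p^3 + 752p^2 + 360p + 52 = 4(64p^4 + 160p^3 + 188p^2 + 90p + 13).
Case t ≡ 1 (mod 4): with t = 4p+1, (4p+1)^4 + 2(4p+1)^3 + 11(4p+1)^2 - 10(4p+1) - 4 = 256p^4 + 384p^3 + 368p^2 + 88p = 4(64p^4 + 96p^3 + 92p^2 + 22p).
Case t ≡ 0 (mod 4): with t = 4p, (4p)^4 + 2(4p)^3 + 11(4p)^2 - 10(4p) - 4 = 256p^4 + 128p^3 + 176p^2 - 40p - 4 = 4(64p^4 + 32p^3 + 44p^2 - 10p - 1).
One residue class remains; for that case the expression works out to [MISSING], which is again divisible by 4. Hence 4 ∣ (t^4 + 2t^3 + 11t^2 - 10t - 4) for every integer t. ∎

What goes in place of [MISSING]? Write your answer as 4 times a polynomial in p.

The residues treated are {2, 1, 0}, so the missing case is t ≡ 3 (mod 4); write t = 4p+3.
Then (4p+3)^4 + 2(4p+3)^3 + 11(4p+3)^2 - 10(4p+3) - 4 = 256p^4 + 896p^3 + 1328p^2 + 872p + 200 = 4(64p^4 + 224p^3 + 332p^2 + 218p + 50).

4(64p^4 + 224p^3 + 332p^2 + 218p + 50)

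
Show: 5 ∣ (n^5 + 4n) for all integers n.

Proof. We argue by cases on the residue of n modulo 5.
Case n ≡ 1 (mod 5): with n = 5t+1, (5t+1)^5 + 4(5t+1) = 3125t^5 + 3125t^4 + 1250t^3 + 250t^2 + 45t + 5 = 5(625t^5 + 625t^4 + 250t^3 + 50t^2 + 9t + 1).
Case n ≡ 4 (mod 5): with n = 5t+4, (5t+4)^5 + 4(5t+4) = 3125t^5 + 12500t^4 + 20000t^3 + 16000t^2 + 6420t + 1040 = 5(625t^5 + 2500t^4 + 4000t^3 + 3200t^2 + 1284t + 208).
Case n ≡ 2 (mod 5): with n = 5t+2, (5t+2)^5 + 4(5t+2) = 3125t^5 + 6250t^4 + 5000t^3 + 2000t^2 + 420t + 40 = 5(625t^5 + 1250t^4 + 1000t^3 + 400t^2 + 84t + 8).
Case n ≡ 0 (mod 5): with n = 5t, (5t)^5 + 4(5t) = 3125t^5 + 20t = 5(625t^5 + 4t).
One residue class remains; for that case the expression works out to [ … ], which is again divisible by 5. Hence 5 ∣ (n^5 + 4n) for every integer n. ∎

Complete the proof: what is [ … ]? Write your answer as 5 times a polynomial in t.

5(625t^5 + 1875t^4 + 2250t^3 + 1350t^2 + 409t + 51)

Only n ≡ 3 (mod 5) is unaccounted for. Put n = 5t+3:
(5t+3)^5 + 4(5t+3) expands to 3125t^5 + 9375t^4 + 11250t^3 + 6750t^2 + 2045t + 255,
and factoring out 5 leaves 5(625t^5 + 1875t^4 + 2250t^3 + 1350t^2 + 409t + 51).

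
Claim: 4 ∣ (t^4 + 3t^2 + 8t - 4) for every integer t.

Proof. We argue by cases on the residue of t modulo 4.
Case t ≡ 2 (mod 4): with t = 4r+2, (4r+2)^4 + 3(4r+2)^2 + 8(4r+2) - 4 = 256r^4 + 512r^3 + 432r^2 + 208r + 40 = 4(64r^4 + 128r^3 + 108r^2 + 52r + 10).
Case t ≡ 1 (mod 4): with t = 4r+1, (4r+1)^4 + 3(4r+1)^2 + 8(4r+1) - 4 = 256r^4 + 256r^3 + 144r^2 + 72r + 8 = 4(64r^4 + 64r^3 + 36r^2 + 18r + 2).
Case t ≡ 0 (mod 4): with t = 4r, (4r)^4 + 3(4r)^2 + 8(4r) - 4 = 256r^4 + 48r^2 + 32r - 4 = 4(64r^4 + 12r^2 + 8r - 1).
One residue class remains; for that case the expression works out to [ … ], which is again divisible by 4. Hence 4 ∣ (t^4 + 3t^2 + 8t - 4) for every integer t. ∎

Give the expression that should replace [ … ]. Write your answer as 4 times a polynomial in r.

The residues treated are {2, 1, 0}, so the missing case is t ≡ 3 (mod 4); write t = 4r+3.
Then (4r+3)^4 + 3(4r+3)^2 + 8(4r+3) - 4 = 256r^4 + 768r^3 + 912r^2 + 536r + 128 = 4(64r^4 + 192r^3 + 228r^2 + 134r + 32).

4(64r^4 + 192r^3 + 228r^2 + 134r + 32)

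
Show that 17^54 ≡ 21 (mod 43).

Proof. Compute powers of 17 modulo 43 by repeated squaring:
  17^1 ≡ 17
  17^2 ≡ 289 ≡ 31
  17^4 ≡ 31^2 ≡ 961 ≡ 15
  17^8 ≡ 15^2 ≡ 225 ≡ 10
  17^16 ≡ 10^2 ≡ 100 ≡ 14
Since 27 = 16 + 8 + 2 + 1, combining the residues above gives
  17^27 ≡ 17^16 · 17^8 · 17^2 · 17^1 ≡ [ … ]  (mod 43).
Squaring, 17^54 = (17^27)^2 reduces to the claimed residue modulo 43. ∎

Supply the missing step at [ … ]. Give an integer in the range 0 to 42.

Multiply the listed residues: 14 · 10 · 31 · 17 = 140 → 4340 → 73780.
Reducing modulo 43: 73780 = 1715·43 + 35, so 17^27 ≡ 35.

35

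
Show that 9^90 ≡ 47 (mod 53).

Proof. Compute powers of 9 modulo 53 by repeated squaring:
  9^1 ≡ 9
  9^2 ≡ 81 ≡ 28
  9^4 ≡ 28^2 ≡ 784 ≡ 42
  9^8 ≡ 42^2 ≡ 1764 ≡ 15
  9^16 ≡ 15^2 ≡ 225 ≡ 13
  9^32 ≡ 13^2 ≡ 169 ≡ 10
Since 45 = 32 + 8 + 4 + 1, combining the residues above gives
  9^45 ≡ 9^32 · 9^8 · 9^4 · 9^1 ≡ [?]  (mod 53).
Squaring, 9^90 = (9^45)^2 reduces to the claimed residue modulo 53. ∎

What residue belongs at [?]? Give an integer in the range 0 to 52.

43

9^32 · 9^8 · 9^4 · 9^1 ≡ 10 · 15 · 42 · 9 = 56700.
56700 mod 53 = 43, so 9^45 ≡ 43 (mod 53).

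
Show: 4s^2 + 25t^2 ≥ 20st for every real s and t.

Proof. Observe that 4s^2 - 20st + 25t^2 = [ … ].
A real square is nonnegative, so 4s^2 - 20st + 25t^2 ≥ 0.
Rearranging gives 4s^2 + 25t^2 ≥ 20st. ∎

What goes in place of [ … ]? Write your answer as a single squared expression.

4s^2 - 20st + 25t^2 is a perfect-square trinomial: the outer terms are (2s)^2 and (5t)^2, and the cross term is -2·2s·5t.
So 4s^2 - 20st + 25t^2 = (2s - 5t)^2 ≥ 0.

(2s - 5t)^2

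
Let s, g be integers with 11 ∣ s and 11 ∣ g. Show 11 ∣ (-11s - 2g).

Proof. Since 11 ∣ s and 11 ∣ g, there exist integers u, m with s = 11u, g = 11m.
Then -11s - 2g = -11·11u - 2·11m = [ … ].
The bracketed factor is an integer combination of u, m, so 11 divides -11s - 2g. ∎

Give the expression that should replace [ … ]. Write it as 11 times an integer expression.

Pull the common 11 out of every term: -11·11u - 2·11m = 11(-2m - 11u).
-2m - 11u is an integer, which exhibits the divisibility.

11(-2m - 11u)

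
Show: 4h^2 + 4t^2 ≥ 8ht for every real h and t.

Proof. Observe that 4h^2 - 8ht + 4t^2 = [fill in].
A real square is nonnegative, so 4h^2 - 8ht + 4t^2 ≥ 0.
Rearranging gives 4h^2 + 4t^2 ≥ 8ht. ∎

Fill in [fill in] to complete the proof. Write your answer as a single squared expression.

(2h - 2t)^2

The leading and trailing coefficients are 2^2 and 2^2, and 8 = 2·2·2, so the trinomial is (2h - 2t)^2.
Hence 4h^2 - 8ht + 4t^2 ≥ 0.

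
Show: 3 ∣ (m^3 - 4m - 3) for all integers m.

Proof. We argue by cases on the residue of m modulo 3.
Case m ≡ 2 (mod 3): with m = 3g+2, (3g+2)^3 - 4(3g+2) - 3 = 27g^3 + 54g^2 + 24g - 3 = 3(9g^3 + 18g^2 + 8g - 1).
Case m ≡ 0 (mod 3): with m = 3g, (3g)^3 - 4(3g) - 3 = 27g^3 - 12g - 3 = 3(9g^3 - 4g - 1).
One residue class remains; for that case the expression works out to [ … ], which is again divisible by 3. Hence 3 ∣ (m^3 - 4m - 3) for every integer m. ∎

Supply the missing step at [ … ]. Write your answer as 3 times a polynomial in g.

The residues treated are {2, 0}, so the missing case is m ≡ 1 (mod 3); write m = 3g+1.
Then (3g+1)^3 - 4(3g+1) - 3 = 27g^3 + 27g^2 - 3g - 6 = 3(9g^3 + 9g^2 - g - 2).

3(9g^3 + 9g^2 - g - 2)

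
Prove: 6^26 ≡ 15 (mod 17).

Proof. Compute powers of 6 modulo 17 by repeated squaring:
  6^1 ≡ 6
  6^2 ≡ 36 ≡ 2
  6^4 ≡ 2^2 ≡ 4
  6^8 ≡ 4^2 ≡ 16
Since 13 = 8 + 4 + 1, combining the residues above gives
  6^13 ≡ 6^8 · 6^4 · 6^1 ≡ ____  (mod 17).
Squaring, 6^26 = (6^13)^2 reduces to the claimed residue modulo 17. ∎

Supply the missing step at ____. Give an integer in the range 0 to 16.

Multiply the listed residues: 16 · 4 · 6 = 64 → 384.
Reducing modulo 17: 384 = 22·17 + 10, so 6^13 ≡ 10.

10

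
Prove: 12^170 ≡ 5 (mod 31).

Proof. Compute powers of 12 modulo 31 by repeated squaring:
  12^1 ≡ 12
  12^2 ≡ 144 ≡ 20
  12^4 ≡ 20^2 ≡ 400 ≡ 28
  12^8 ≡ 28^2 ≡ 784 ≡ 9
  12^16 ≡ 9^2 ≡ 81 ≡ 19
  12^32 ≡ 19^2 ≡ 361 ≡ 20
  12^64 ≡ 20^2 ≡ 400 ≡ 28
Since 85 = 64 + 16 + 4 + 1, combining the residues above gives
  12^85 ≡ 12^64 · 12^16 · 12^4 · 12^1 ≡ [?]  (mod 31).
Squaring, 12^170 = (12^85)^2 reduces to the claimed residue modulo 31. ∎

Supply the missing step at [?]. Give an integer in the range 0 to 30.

6

12^64 · 12^16 · 12^4 · 12^1 ≡ 28 · 19 · 28 · 12 = 178752.
178752 mod 31 = 6, so 12^85 ≡ 6 (mod 31).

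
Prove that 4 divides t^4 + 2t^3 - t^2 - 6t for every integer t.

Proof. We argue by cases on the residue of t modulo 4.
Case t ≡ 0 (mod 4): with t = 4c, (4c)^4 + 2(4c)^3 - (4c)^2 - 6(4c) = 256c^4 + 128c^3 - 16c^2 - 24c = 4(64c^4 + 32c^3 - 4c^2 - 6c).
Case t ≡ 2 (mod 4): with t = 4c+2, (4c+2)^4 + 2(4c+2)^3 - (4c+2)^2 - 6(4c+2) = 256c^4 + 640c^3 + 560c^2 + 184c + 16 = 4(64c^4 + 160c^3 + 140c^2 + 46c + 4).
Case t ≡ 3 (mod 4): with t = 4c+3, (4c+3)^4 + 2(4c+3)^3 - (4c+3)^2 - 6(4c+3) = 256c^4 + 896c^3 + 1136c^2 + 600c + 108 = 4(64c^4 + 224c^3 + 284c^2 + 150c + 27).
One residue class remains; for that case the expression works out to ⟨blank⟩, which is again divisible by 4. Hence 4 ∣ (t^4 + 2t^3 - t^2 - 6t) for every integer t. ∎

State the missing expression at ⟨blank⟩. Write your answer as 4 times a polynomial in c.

4(64c^4 + 96c^3 + 44c^2 + 2c - 1)

The residues treated are {0, 2, 3}, so the missing case is t ≡ 1 (mod 4); write t = 4c+1.
Then (4c+1)^4 + 2(4c+1)^3 - (4c+1)^2 - 6(4c+1) = 256c^4 + 384c^3 + 176c^2 + 8c - 4 = 4(64c^4 + 96c^3 + 44c^2 + 2c - 1).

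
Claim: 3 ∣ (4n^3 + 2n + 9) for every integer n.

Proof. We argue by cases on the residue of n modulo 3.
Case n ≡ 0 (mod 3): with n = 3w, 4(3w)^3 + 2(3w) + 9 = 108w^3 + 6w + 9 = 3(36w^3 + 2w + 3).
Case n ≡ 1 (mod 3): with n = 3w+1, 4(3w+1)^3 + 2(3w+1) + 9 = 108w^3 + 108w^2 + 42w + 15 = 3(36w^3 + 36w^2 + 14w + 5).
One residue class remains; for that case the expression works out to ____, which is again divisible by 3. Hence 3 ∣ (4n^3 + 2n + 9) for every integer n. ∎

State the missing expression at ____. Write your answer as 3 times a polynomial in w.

3(36w^3 + 72w^2 + 50w + 15)

Only n ≡ 2 (mod 3) is unaccounted for. Put n = 3w+2:
4(3w+2)^3 + 2(3w+2) + 9 expands to 108w^3 + 216w^2 + 150w + 45,
and factoring out 3 leaves 3(36w^3 + 72w^2 + 50w + 15).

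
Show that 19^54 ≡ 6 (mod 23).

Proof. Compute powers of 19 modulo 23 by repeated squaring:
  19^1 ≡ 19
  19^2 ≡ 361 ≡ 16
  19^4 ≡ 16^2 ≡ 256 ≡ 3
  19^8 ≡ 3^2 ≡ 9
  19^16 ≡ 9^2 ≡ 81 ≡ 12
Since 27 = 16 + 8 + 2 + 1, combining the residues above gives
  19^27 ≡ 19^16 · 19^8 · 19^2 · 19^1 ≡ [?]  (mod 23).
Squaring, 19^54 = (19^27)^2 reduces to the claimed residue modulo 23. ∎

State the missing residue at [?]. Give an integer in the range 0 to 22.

19^16 · 19^8 · 19^2 · 19^1 ≡ 12 · 9 · 16 · 19 = 32832.
32832 mod 23 = 11, so 19^27 ≡ 11 (mod 23).

11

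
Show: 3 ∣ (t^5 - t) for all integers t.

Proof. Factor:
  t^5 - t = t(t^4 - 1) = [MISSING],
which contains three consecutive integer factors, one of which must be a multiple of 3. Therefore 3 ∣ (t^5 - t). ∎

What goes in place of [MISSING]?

t^4 - 1 = (t^2 - 1)(t^2 + 1), and t^2 - 1 = (t-1)(t+1).
So t(t^4 - 1) = (t - 1)t(t + 1)(t^2 + 1).

(t - 1)t(t + 1)(t^2 + 1)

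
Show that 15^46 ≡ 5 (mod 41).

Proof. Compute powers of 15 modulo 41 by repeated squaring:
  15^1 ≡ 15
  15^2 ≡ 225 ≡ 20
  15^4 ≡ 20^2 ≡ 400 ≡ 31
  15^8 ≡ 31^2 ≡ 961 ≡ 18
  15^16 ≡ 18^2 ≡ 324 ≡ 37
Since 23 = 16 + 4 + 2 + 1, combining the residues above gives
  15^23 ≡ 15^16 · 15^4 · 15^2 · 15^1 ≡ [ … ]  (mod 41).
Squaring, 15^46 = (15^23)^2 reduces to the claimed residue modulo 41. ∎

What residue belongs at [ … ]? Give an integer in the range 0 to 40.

Multiply the listed residues: 37 · 31 · 20 · 15 = 1147 → 22940 → 344100.
Reducing modulo 41: 344100 = 8392·41 + 28, so 15^23 ≡ 28.

28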